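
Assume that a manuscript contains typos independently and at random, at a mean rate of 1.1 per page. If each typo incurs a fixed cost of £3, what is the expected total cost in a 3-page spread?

E[N] = 1.1 × 3 = 3.3 (a 3-page spread = 3 pages); E[cost] = 3.3 × £3 = £9.9.

£9.9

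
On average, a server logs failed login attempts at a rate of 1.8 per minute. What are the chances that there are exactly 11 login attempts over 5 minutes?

Over the interval, μ = 1.8 × 5 = 9 (5 minutes).
P(N = 11) = e^(−μ) μ^11/11! = e^(−9) · 9^11/39916800 ≈ 0.0970.

0.0970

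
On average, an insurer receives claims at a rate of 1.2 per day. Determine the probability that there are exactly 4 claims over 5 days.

0.1339

Over the interval, μ = 1.2 × 5 = 6 (5 days).
P(N = 4) = e^(−μ) μ^4/4! = e^(−6) · 6^4/24 ≈ 0.1339.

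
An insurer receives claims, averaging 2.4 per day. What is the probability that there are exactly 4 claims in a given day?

0.1254

With mean μ = 2.4 per day,
P(N = 4) = e^(−μ) μ^4/4! = e^(−2.4) · 2.4^4/24 ≈ 0.1254.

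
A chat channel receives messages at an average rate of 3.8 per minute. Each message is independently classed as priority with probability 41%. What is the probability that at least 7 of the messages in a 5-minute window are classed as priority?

Thinning: the messages that are classed as priority themselves form a Poisson process with rate 0.41 × 3.8 = 1.558 per minute.
Over the interval, μ = 1.558 × 5 = 7.79 (a 5-minute window = 5 minutes).
P(N ≥ 7) = 1 − P(N ≤ 6) ≈ 0.6603.

0.6603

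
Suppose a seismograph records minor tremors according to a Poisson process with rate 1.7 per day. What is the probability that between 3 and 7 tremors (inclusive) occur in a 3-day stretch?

0.7395

Over the interval, μ = 1.7 × 3 = 5.1 (a 3-day stretch = 3 days).
P(3 ≤ N ≤ 7) = Σ_{j=3}^{7} e^(−5.1) · 5.1^j/j! ≈ 0.7395.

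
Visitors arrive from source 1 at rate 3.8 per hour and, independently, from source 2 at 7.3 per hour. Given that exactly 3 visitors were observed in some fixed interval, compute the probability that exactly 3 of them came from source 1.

Given the total, each event is independently from source 1 with probability p = λ_1/(λ_1+λ_2) = 3.8/11.1 ≈ 0.3423.
So K ~ Binomial(3, 3.8/11.1): P(K = 3) = C(3,3) · (3.8/11.1)^3 · (7.3/11.1)^0 ≈ 0.0401.

0.0401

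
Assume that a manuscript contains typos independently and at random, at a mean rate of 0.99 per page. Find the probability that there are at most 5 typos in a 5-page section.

0.6247

Over the interval, μ = 0.99 × 5 = 4.95 (a 5-page section = 5 pages).
P(N ≤ 5) = Σ_{j=0}^{5} e^(−μ) μ^j/j! ≈ 0.6247.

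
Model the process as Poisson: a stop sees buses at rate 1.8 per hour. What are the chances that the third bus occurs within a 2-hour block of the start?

Over the interval, μ = 1.8 × 2 = 3.6 (a 2-hour block = 2 hours).
The third arrival falls in the interval iff at least 3 events occur there: P(S_3 ≤ t) = P(N ≥ 3) = 1 − P(N ≤ 2) ≈ 0.6973.

0.6973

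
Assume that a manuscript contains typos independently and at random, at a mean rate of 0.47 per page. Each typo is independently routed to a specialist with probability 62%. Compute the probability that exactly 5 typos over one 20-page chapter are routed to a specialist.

0.1649

Thinning: the typos that are routed to a specialist themselves form a Poisson process with rate 0.62 × 0.47 = 0.2914 per page.
Over the interval, μ = 0.2914 × 20 = 5.828 (a 20-page chapter = 20 pages).
P(N = 5) = e^(−5.828) · 5.828^5/5! ≈ 0.1649.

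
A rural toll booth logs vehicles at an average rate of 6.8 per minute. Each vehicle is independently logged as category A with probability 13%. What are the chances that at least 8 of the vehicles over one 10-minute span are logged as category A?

0.6570

Thinning: the vehicles that are logged as category A themselves form a Poisson process with rate 0.13 × 6.8 = 0.884 per minute.
Over the interval, μ = 0.884 × 10 = 8.84 (a 10-minute span = 10 minutes).
P(N ≥ 8) = 1 − P(N ≤ 7) ≈ 0.6570.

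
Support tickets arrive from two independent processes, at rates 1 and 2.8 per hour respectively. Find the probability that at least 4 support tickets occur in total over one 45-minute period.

Independent Poisson processes superpose: combined rate λ = 1 + 2.8 = 3.8 per hour.
Over the interval, μ = 3.8 × 0.75 = 2.85 (a 45-minute period = 0.75 hours).
P(N ≥ 4) = 1 − P(N ≤ 3) ≈ 0.3192.

0.3192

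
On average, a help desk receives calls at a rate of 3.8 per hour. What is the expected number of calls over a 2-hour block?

7.6

E[N] = λt = 3.8 × 2 = 7.6 (a 2-hour block = 2 hours).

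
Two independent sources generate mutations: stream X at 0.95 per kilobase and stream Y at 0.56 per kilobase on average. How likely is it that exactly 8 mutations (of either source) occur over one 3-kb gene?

Independent Poisson processes superpose: combined rate λ = 0.95 + 0.56 = 1.51 per kilobase.
Over the interval, μ = 1.51 × 3 = 4.53 (a 3-kb gene = 3 kilobases).
P(N = 8) = e^(−4.53) · 4.53^8/8! ≈ 0.0474.

0.0474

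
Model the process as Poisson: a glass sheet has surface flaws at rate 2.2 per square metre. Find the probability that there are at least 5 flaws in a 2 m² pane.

Over the interval, μ = 2.2 × 2 = 4.4 (a 2 m² pane = 2 square metres).
P(N ≥ 5) = 1 − P(N ≤ 4) = 1 − Σ_{j=0}^{4} e^(−μ) μ^j/j! ≈ 0.4488.

0.4488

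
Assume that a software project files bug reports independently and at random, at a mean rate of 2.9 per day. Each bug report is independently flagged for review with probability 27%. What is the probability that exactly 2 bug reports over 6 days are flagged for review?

0.1006

Thinning: the bug reports that are flagged for review themselves form a Poisson process with rate 0.27 × 2.9 = 0.783 per day.
Over the interval, μ = 0.783 × 6 = 4.698 (6 days).
P(N = 2) = e^(−4.698) · 4.698^2/2! ≈ 0.1006.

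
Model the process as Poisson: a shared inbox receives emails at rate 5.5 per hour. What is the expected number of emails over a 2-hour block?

E[N] = λt = 5.5 × 2 = 11 (a 2-hour block = 2 hours).

11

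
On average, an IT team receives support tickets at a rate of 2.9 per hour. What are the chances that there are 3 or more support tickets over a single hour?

With mean μ = 2.9 per hour,
P(N ≥ 3) = 1 − P(N ≤ 2) = 1 − Σ_{j=0}^{2} e^(−μ) μ^j/j! ≈ 0.5540.

0.5540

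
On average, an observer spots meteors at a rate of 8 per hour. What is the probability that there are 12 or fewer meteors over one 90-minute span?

0.5760

Over the interval, μ = 8 × 1.5 = 12 (a 90-minute span = 1.5 hours).
P(N ≤ 12) = Σ_{j=0}^{12} e^(−μ) μ^j/j! ≈ 0.5760.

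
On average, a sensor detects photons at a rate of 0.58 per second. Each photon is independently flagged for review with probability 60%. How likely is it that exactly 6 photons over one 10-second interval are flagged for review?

Thinning: the photons that are flagged for review themselves form a Poisson process with rate 0.6 × 0.58 = 0.348 per second.
Over the interval, μ = 0.348 × 10 = 3.48 (a 10-second interval = 10 seconds).
P(N = 6) = e^(−3.48) · 3.48^6/6! ≈ 0.0760.

0.0760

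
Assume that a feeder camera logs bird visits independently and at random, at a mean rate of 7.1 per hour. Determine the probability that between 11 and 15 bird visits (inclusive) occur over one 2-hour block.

0.4866

Over the interval, μ = 7.1 × 2 = 14.2 (a 2-hour block = 2 hours).
P(11 ≤ N ≤ 15) = Σ_{j=11}^{15} e^(−14.2) · 14.2^j/j! ≈ 0.4866.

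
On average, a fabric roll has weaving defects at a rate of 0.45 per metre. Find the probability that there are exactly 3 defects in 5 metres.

Over the interval, μ = 0.45 × 5 = 2.25 (5 metres).
P(N = 3) = e^(−μ) μ^3/3! = e^(−2.25) · 2.25^3/6 ≈ 0.2001.

0.2001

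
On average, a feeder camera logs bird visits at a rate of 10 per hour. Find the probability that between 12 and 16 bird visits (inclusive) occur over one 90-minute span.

0.4794

Over the interval, μ = 10 × 1.5 = 15 (a 90-minute span = 1.5 hours).
P(12 ≤ N ≤ 16) = Σ_{j=12}^{16} e^(−15) · 15^j/j! ≈ 0.4794.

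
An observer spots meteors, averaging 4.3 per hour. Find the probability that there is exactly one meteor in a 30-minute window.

Over the interval, μ = 4.3 × 0.5 = 2.15 (a 30-minute window = 0.5 hours).
P(N = 1) = e^(−μ) μ^1/1! = e^(−2.15) · 2.15^1/1 ≈ 0.2504.

0.2504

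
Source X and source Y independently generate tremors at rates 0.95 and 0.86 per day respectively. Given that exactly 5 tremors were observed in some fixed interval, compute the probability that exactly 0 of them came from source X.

0.0242

Given the total, each event is independently from source X with probability p = λ_X/(λ_X+λ_Y) = 0.95/1.81 ≈ 0.5249.
So K ~ Binomial(5, 0.95/1.81): P(K = 0) = C(5,0) · (0.95/1.81)^0 · (0.86/1.81)^5 ≈ 0.0242.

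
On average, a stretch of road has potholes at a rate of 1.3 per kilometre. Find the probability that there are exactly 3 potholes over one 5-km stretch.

Over the interval, μ = 1.3 × 5 = 6.5 (a 5-km stretch = 5 kilometres).
P(N = 3) = e^(−μ) μ^3/3! = e^(−6.5) · 6.5^3/6 ≈ 0.0688.

0.0688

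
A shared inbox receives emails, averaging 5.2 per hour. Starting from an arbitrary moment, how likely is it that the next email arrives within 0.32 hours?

Inter-arrival times are exponential with rate λ = 5.2 per hour.
P(T ≤ 0.32) = 1 − e^(−λt) = 1 − e^(−5.2 × 0.32) = 1 − e^(−1.664) ≈ 0.8106.

0.8106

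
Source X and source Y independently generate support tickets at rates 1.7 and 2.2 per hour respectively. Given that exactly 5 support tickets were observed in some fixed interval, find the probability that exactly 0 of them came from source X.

0.0571

Given the total, each event is independently from source X with probability p = λ_X/(λ_X+λ_Y) = 1.7/3.9 ≈ 0.4359.
So K ~ Binomial(5, 1.7/3.9): P(K = 0) = C(5,0) · (1.7/3.9)^0 · (2.2/3.9)^5 ≈ 0.0571.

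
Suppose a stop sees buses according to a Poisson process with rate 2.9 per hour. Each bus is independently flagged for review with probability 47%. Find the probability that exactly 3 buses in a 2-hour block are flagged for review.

Thinning: the buses that are flagged for review themselves form a Poisson process with rate 0.47 × 2.9 = 1.363 per hour.
Over the interval, μ = 1.363 × 2 = 2.726 (a 2-hour block = 2 hours).
P(N = 3) = e^(−2.726) · 2.726^3/3! ≈ 0.2211.

0.2211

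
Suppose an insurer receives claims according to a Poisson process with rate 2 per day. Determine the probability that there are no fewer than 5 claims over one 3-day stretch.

Over the interval, μ = 2 × 3 = 6 (a 3-day stretch = 3 days).
P(N ≥ 5) = 1 − P(N ≤ 4) = 1 − Σ_{j=0}^{4} e^(−μ) μ^j/j! ≈ 0.7149.

0.7149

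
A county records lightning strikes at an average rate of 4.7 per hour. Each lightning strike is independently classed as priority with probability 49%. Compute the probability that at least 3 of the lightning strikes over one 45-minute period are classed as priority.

Thinning: the lightning strikes that are classed as priority themselves form a Poisson process with rate 0.49 × 4.7 = 2.303 per hour.
Over the interval, μ = 2.303 × 0.75 = 1.72725 (a 45-minute period = 0.75 hours).
P(N ≥ 3) = 1 − P(N ≤ 2) ≈ 0.2500.

0.2500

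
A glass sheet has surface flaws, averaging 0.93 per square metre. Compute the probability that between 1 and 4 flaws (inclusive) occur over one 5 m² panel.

0.4943

Over the interval, μ = 0.93 × 5 = 4.65 (a 5 m² panel = 5 square metres).
P(1 ≤ N ≤ 4) = Σ_{j=1}^{4} e^(−4.65) · 4.65^j/j! ≈ 0.4943.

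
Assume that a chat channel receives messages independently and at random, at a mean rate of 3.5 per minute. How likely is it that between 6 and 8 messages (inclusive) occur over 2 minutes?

Over the interval, μ = 3.5 × 2 = 7 (2 minutes).
P(6 ≤ N ≤ 8) = Σ_{j=6}^{8} e^(−7) · 7^j/j! ≈ 0.4284.

0.4284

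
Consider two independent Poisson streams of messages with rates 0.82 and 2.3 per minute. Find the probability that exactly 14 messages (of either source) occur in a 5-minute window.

Independent Poisson processes superpose: combined rate λ = 0.82 + 2.3 = 3.12 per minute.
Over the interval, μ = 3.12 × 5 = 15.6 (a 5-minute window = 5 minutes).
P(N = 14) = e^(−15.6) · 15.6^14/14! ≈ 0.0974.

0.0974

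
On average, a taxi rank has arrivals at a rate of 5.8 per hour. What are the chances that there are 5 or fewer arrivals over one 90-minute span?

Over the interval, μ = 5.8 × 1.5 = 8.7 (a 90-minute span = 1.5 hours).
P(N ≤ 5) = Σ_{j=0}^{5} e^(−μ) μ^j/j! ≈ 0.1352.

0.1352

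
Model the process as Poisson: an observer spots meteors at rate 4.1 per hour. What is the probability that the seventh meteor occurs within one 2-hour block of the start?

Over the interval, μ = 4.1 × 2 = 8.2 (a 2-hour block = 2 hours).
The seventh arrival falls in the interval iff at least 7 events occur there: P(S_7 ≤ t) = P(N ≥ 7) = 1 − P(N ≤ 6) ≈ 0.7104.

0.7104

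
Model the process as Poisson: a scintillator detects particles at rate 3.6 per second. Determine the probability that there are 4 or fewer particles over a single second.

0.7064

With mean μ = 3.6 per second,
P(N ≤ 4) = Σ_{j=0}^{4} e^(−μ) μ^j/j! ≈ 0.7064.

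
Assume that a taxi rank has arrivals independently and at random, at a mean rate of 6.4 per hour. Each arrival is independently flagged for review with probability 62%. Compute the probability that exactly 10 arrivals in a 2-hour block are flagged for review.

0.0977

Thinning: the arrivals that are flagged for review themselves form a Poisson process with rate 0.62 × 6.4 = 3.968 per hour.
Over the interval, μ = 3.968 × 2 = 7.936 (a 2-hour block = 2 hours).
P(N = 10) = e^(−7.936) · 7.936^10/10! ≈ 0.0977.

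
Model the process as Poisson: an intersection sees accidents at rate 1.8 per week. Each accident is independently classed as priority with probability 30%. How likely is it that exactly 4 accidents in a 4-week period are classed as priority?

0.1046

Thinning: the accidents that are classed as priority themselves form a Poisson process with rate 0.3 × 1.8 = 0.54 per week.
Over the interval, μ = 0.54 × 4 = 2.16 (a 4-week period = 4 weeks).
P(N = 4) = e^(−2.16) · 2.16^4/4! ≈ 0.1046.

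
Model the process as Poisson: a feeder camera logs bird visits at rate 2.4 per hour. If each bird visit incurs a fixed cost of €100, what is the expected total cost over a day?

E[N] = 2.4 × 24 = 57.6 (a day = 24 hours); E[cost] = 57.6 × €100 = €5760.

€5760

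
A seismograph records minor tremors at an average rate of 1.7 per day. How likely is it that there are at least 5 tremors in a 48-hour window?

Over the interval, μ = 1.7 × 2 = 3.4 (a 48-hour window = 2 days).
P(N ≥ 5) = 1 − P(N ≤ 4) = 1 − Σ_{j=0}^{4} e^(−μ) μ^j/j! ≈ 0.2558.

0.2558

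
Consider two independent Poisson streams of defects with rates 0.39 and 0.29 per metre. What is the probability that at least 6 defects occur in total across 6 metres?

0.2275

Independent Poisson processes superpose: combined rate λ = 0.39 + 0.29 = 0.68 per metre.
Over the interval, μ = 0.68 × 6 = 4.08 (6 metres).
P(N ≥ 6) = 1 − P(N ≤ 5) ≈ 0.2275.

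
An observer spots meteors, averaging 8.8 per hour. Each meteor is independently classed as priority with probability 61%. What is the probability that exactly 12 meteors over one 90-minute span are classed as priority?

0.0494

Thinning: the meteors that are classed as priority themselves form a Poisson process with rate 0.61 × 8.8 = 5.368 per hour.
Over the interval, μ = 5.368 × 1.5 = 8.052 (a 90-minute span = 1.5 hours).
P(N = 12) = e^(−8.052) · 8.052^12/12! ≈ 0.0494.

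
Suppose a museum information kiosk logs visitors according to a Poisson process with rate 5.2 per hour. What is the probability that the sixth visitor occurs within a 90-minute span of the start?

0.7897

Over the interval, μ = 5.2 × 1.5 = 7.8 (a 90-minute span = 1.5 hours).
The sixth arrival falls in the interval iff at least 6 events occur there: P(S_6 ≤ t) = P(N ≥ 6) = 1 − P(N ≤ 5) ≈ 0.7897.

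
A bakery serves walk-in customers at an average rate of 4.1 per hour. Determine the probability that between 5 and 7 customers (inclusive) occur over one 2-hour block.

Over the interval, μ = 4.1 × 2 = 8.2 (a 2-hour block = 2 hours).
P(5 ≤ N ≤ 7) = Σ_{j=5}^{7} e^(−8.2) · 8.2^j/j! ≈ 0.3367.

0.3367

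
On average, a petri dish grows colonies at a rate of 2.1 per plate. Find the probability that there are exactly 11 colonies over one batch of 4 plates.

0.0828

Over the interval, μ = 2.1 × 4 = 8.4 (a batch of 4 plates = 4 plates).
P(N = 11) = e^(−μ) μ^11/11! = e^(−8.4) · 8.4^11/39916800 ≈ 0.0828.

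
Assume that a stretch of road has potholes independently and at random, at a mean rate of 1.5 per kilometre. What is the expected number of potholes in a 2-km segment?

3

E[N] = λt = 1.5 × 2 = 3 (a 2-km segment = 2 kilometres).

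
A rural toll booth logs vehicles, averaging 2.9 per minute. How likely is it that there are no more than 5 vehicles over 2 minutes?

0.4783

Over the interval, μ = 2.9 × 2 = 5.8 (2 minutes).
P(N ≤ 5) = Σ_{j=0}^{5} e^(−μ) μ^j/j! ≈ 0.4783.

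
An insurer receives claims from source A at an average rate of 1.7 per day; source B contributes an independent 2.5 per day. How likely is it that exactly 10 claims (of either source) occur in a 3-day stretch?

0.0937

Independent Poisson processes superpose: combined rate λ = 1.7 + 2.5 = 4.2 per day.
Over the interval, μ = 4.2 × 3 = 12.6 (a 3-day stretch = 3 days).
P(N = 10) = e^(−12.6) · 12.6^10/10! ≈ 0.0937.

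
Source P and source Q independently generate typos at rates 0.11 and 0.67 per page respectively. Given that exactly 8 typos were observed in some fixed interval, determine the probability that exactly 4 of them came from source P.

Given the total, each event is independently from source P with probability p = λ_P/(λ_P+λ_Q) = 0.11/0.78 ≈ 0.1410.
So K ~ Binomial(8, 0.11/0.78): P(K = 4) = C(8,4) · (0.11/0.78)^4 · (0.67/0.78)^4 ≈ 0.0151.

0.0151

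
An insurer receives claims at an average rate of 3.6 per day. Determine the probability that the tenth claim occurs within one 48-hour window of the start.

0.1904

Over the interval, μ = 3.6 × 2 = 7.2 (a 48-hour window = 2 days).
The tenth arrival falls in the interval iff at least 10 events occur there: P(S_10 ≤ t) = P(N ≥ 10) = 1 − P(N ≤ 9) ≈ 0.1904.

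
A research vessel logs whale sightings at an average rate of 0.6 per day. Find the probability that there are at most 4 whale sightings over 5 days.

Over the interval, μ = 0.6 × 5 = 3 (5 days).
P(N ≤ 4) = Σ_{j=0}^{4} e^(−μ) μ^j/j! ≈ 0.8153.

0.8153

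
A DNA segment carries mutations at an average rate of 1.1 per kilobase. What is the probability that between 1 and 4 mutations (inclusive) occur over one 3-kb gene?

Over the interval, μ = 1.1 × 3 = 3.3 (a 3-kb gene = 3 kilobases).
P(1 ≤ N ≤ 4) = Σ_{j=1}^{4} e^(−3.3) · 3.3^j/j! ≈ 0.7257.

0.7257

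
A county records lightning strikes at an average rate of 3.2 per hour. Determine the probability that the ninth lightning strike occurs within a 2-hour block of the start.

Over the interval, μ = 3.2 × 2 = 6.4 (a 2-hour block = 2 hours).
The ninth arrival falls in the interval iff at least 9 events occur there: P(S_9 ≤ t) = P(N ≥ 9) = 1 − P(N ≤ 8) ≈ 0.1967.

0.1967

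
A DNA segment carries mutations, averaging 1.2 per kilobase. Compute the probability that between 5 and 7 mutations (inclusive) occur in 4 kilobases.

Over the interval, μ = 1.2 × 4 = 4.8 (4 kilobases).
P(5 ≤ N ≤ 7) = Σ_{j=5}^{7} e^(−4.8) · 4.8^j/j! ≈ 0.4104.

0.4104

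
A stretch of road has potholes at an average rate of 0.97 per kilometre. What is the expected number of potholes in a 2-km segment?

1.94

E[N] = λt = 0.97 × 2 = 1.94 (a 2-km segment = 2 kilometres).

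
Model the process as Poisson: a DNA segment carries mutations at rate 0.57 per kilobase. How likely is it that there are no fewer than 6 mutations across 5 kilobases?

0.0696

Over the interval, μ = 0.57 × 5 = 2.85 (5 kilobases).
P(N ≥ 6) = 1 − P(N ≤ 5) = 1 − Σ_{j=0}^{5} e^(−μ) μ^j/j! ≈ 0.0696.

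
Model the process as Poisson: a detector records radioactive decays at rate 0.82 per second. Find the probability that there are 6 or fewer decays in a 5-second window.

0.8786

Over the interval, μ = 0.82 × 5 = 4.1 (a 5-second window = 5 seconds).
P(N ≤ 6) = Σ_{j=0}^{6} e^(−μ) μ^j/j! ≈ 0.8786.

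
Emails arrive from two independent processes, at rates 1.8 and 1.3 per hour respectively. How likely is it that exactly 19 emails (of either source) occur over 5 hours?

Independent Poisson processes superpose: combined rate λ = 1.8 + 1.3 = 3.1 per hour.
Over the interval, μ = 3.1 × 5 = 15.5 (5 hours).
P(N = 19) = e^(−15.5) · 15.5^19/19! ≈ 0.0630.

0.0630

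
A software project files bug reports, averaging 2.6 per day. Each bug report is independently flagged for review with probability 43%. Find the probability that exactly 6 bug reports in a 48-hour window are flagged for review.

Thinning: the bug reports that are flagged for review themselves form a Poisson process with rate 0.43 × 2.6 = 1.118 per day.
Over the interval, μ = 1.118 × 2 = 2.236 (a 48-hour window = 2 days).
P(N = 6) = e^(−2.236) · 2.236^6/6! ≈ 0.0186.

0.0186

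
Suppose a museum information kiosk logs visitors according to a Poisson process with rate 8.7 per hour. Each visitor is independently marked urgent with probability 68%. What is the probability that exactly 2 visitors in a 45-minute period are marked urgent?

0.1165

Thinning: the visitors that are marked urgent themselves form a Poisson process with rate 0.68 × 8.7 = 5.916 per hour.
Over the interval, μ = 5.916 × 0.75 = 4.437 (a 45-minute period = 0.75 hours).
P(N = 2) = e^(−4.437) · 4.437^2/2! ≈ 0.1165.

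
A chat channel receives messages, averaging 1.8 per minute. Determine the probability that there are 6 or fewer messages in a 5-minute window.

0.2068

Over the interval, μ = 1.8 × 5 = 9 (a 5-minute window = 5 minutes).
P(N ≤ 6) = Σ_{j=0}^{6} e^(−μ) μ^j/j! ≈ 0.2068.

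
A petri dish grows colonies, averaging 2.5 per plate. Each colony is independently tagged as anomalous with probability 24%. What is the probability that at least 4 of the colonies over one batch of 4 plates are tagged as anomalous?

Thinning: the colonies that are tagged as anomalous themselves form a Poisson process with rate 0.24 × 2.5 = 0.6 per plate.
Over the interval, μ = 0.6 × 4 = 2.4 (a batch of 4 plates = 4 plates).
P(N ≥ 4) = 1 − P(N ≤ 3) ≈ 0.2213.

0.2213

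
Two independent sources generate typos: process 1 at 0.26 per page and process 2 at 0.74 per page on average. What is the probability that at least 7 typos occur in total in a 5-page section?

0.2378

Independent Poisson processes superpose: combined rate λ = 0.26 + 0.74 = 1 per page.
Over the interval, μ = 1 × 5 = 5 (a 5-page section = 5 pages).
P(N ≥ 7) = 1 − P(N ≤ 6) ≈ 0.2378.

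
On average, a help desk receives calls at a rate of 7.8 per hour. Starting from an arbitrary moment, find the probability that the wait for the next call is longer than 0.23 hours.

The wait for the next event is exponential with rate λ = 7.8 per hour.
P(T > 0.23) = e^(−λt) = e^(−7.8 × 0.23) = e^(−1.794) ≈ 0.1663.

0.1663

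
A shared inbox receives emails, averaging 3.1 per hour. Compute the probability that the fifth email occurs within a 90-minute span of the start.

Over the interval, μ = 3.1 × 1.5 = 4.65 (a 90-minute span = 1.5 hours).
The fifth arrival falls in the interval iff at least 5 events occur there: P(S_5 ≤ t) = P(N ≥ 5) = 1 − P(N ≤ 4) ≈ 0.4961.

0.4961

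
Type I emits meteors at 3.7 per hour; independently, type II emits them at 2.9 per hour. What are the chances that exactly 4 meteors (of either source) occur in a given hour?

Independent Poisson processes superpose: combined rate λ = 3.7 + 2.9 = 6.6 per hour.
So μ = 6.6.
P(N = 4) = e^(−6.6) · 6.6^4/4! ≈ 0.1076.

0.1076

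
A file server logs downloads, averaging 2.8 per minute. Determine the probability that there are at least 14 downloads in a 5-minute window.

Over the interval, μ = 2.8 × 5 = 14 (a 5-minute window = 5 minutes).
P(N ≥ 14) = 1 − P(N ≤ 13) = 1 − Σ_{j=0}^{13} e^(−μ) μ^j/j! ≈ 0.5356.

0.5356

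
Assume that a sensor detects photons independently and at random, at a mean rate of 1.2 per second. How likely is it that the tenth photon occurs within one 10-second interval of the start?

Over the interval, μ = 1.2 × 10 = 12 (a 10-second interval = 10 seconds).
The tenth arrival falls in the interval iff at least 10 events occur there: P(S_10 ≤ t) = P(N ≥ 10) = 1 − P(N ≤ 9) ≈ 0.7576.

0.7576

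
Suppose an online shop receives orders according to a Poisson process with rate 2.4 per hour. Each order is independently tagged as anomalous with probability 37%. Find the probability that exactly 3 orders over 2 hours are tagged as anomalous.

0.1581

Thinning: the orders that are tagged as anomalous themselves form a Poisson process with rate 0.37 × 2.4 = 0.888 per hour.
Over the interval, μ = 0.888 × 2 = 1.776 (2 hours).
P(N = 3) = e^(−1.776) · 1.776^3/3! ≈ 0.1581.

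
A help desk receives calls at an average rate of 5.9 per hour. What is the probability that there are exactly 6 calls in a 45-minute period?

Over the interval, μ = 5.9 × 0.75 = 4.425 (a 45-minute period = 0.75 hours).
P(N = 6) = e^(−μ) μ^6/6! = e^(−4.425) · 4.425^6/720 ≈ 0.1249.

0.1249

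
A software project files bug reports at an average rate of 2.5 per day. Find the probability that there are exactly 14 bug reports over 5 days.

0.0972

Over the interval, μ = 2.5 × 5 = 12.5 (5 days).
P(N = 14) = e^(−μ) μ^14/14! = e^(−12.5) · 12.5^14/87178291200 ≈ 0.0972.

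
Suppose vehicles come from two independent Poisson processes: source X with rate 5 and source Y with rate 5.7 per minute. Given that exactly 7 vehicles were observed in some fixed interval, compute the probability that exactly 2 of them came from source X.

0.1967

Given the total, each event is independently from source X with probability p = λ_X/(λ_X+λ_Y) = 5/10.7 ≈ 0.4673.
So K ~ Binomial(7, 5/10.7): P(K = 2) = C(7,2) · (5/10.7)^2 · (5.7/10.7)^5 ≈ 0.1967.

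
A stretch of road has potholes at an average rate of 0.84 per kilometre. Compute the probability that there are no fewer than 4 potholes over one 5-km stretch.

Over the interval, μ = 0.84 × 5 = 4.2 (a 5-km stretch = 5 kilometres).
P(N ≥ 4) = 1 − P(N ≤ 3) = 1 − Σ_{j=0}^{3} e^(−μ) μ^j/j! ≈ 0.6046.

0.6046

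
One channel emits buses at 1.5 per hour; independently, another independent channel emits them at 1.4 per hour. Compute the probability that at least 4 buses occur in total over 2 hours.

0.8300

Independent Poisson processes superpose: combined rate λ = 1.5 + 1.4 = 2.9 per hour.
Over the interval, μ = 2.9 × 2 = 5.8 (2 hours).
P(N ≥ 4) = 1 − P(N ≤ 3) ≈ 0.8300.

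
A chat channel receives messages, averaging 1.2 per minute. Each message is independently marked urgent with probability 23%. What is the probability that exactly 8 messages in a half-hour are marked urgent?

0.1389

Thinning: the messages that are marked urgent themselves form a Poisson process with rate 0.23 × 1.2 = 0.276 per minute.
Over the interval, μ = 0.276 × 30 = 8.28 (a half-hour = 30 minutes).
P(N = 8) = e^(−8.28) · 8.28^8/8! ≈ 0.1389.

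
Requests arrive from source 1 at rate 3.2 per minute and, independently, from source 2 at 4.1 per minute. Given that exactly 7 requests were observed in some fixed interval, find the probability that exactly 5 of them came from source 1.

0.1072

Given the total, each event is independently from source 1 with probability p = λ_1/(λ_1+λ_2) = 3.2/7.3 ≈ 0.4384.
So K ~ Binomial(7, 3.2/7.3): P(K = 5) = C(7,5) · (3.2/7.3)^5 · (4.1/7.3)^2 ≈ 0.1072.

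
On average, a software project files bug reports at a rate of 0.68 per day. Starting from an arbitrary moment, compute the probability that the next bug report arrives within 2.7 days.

0.8405

Inter-arrival times are exponential with rate λ = 0.68 per day.
P(T ≤ 2.7) = 1 − e^(−λt) = 1 − e^(−0.68 × 2.7) = 1 − e^(−1.836) ≈ 0.8405.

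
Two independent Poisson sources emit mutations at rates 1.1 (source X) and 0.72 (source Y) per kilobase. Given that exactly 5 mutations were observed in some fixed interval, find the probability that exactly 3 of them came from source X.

0.3455

Given the total, each event is independently from source X with probability p = λ_X/(λ_X+λ_Y) = 1.1/1.82 ≈ 0.6044.
So K ~ Binomial(5, 1.1/1.82): P(K = 3) = C(5,3) · (1.1/1.82)^3 · (0.72/1.82)^2 ≈ 0.3455.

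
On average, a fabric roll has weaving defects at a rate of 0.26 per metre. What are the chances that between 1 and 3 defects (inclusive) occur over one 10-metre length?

Over the interval, μ = 0.26 × 10 = 2.6 (a 10-metre length = 10 metres).
P(1 ≤ N ≤ 3) = Σ_{j=1}^{3} e^(−2.6) · 2.6^j/j! ≈ 0.6617.

0.6617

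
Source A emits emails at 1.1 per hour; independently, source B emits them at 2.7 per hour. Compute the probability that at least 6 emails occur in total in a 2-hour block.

Independent Poisson processes superpose: combined rate λ = 1.1 + 2.7 = 3.8 per hour.
Over the interval, μ = 3.8 × 2 = 7.6 (a 2-hour block = 2 hours).
P(N ≥ 6) = 1 − P(N ≤ 5) ≈ 0.7693.

0.7693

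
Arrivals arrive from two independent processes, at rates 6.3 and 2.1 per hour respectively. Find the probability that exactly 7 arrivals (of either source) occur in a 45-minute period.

0.1435

Independent Poisson processes superpose: combined rate λ = 6.3 + 2.1 = 8.4 per hour.
Over the interval, μ = 8.4 × 0.75 = 6.3 (a 45-minute period = 0.75 hours).
P(N = 7) = e^(−6.3) · 6.3^7/7! ≈ 0.1435.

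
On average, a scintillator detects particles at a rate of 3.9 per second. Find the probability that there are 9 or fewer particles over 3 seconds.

0.2696

Over the interval, μ = 3.9 × 3 = 11.7 (3 seconds).
P(N ≤ 9) = Σ_{j=0}^{9} e^(−μ) μ^j/j! ≈ 0.2696.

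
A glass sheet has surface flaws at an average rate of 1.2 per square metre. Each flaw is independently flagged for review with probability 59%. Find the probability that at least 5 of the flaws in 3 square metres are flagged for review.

0.0645

Thinning: the flaws that are flagged for review themselves form a Poisson process with rate 0.59 × 1.2 = 0.708 per square metre.
Over the interval, μ = 0.708 × 3 = 2.124 (3 square metres).
P(N ≥ 5) = 1 − P(N ≤ 4) ≈ 0.0645.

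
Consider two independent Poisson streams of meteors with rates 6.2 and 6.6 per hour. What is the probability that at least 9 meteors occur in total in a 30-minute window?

Independent Poisson processes superpose: combined rate λ = 6.2 + 6.6 = 12.8 per hour.
Over the interval, μ = 12.8 × 0.5 = 6.4 (a 30-minute window = 0.5 hours).
P(N ≥ 9) = 1 − P(N ≤ 8) ≈ 0.1967.

0.1967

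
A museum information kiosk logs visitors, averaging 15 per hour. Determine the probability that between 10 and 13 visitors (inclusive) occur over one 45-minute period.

0.4436

Over the interval, μ = 15 × 0.75 = 11.25 (a 45-minute period = 0.75 hours).
P(10 ≤ N ≤ 13) = Σ_{j=10}^{13} e^(−11.25) · 11.25^j/j! ≈ 0.4436.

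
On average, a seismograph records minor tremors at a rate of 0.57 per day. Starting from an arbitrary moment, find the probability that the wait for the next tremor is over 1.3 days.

0.4766

The wait for the next event is exponential with rate λ = 0.57 per day.
P(T > 1.3) = e^(−λt) = e^(−0.57 × 1.3) = e^(−0.741) ≈ 0.4766.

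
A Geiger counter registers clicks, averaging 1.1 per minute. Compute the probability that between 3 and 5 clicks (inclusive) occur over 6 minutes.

0.3147

Over the interval, μ = 1.1 × 6 = 6.6 (6 minutes).
P(3 ≤ N ≤ 5) = Σ_{j=3}^{5} e^(−6.6) · 6.6^j/j! ≈ 0.3147.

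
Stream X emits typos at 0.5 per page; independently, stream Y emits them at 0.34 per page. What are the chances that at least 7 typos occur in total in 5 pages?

0.1325

Independent Poisson processes superpose: combined rate λ = 0.5 + 0.34 = 0.84 per page.
Over the interval, μ = 0.84 × 5 = 4.2 (5 pages).
P(N ≥ 7) = 1 − P(N ≤ 6) ≈ 0.1325.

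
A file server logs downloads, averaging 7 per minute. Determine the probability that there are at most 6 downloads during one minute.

With mean μ = 7 per minute,
P(N ≤ 6) = Σ_{j=0}^{6} e^(−μ) μ^j/j! ≈ 0.4497.

0.4497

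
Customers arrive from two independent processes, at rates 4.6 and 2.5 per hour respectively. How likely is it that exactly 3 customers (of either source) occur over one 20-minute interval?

Independent Poisson processes superpose: combined rate λ = 4.6 + 2.5 = 7.1 per hour.
Over the interval, μ = 7.1 × 1/3 ≈ 2.36667 (a 20-minute interval = 1/3 hours).
P(N = 3) = e^(−2.36667) · 2.36667^3/3! ≈ 0.2072.

0.2072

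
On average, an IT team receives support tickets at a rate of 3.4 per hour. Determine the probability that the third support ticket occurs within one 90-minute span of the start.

Over the interval, μ = 3.4 × 1.5 = 5.1 (a 90-minute span = 1.5 hours).
The third arrival falls in the interval iff at least 3 events occur there: P(S_3 ≤ t) = P(N ≥ 3) = 1 − P(N ≤ 2) ≈ 0.8835.

0.8835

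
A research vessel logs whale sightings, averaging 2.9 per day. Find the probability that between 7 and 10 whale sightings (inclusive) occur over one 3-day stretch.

0.5054

Over the interval, μ = 2.9 × 3 = 8.7 (a 3-day stretch = 3 days).
P(7 ≤ N ≤ 10) = Σ_{j=7}^{10} e^(−8.7) · 8.7^j/j! ≈ 0.5054.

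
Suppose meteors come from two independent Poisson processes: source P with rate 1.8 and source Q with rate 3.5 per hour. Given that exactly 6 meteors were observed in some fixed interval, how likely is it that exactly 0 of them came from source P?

0.0829

Given the total, each event is independently from source P with probability p = λ_P/(λ_P+λ_Q) = 1.8/5.3 ≈ 0.3396.
So K ~ Binomial(6, 1.8/5.3): P(K = 0) = C(6,0) · (1.8/5.3)^0 · (3.5/5.3)^6 ≈ 0.0829.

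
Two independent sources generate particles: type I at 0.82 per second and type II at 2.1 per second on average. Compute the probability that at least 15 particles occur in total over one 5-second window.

Independent Poisson processes superpose: combined rate λ = 0.82 + 2.1 = 2.92 per second.
Over the interval, μ = 2.92 × 5 = 14.6 (a 5-second window = 5 seconds).
P(N ≥ 15) = 1 − P(N ≤ 14) ≈ 0.4929.

0.4929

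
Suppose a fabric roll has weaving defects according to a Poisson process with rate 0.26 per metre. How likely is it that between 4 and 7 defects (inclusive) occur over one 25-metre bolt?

0.5609

Over the interval, μ = 0.26 × 25 = 6.5 (a 25-metre bolt = 25 metres).
P(4 ≤ N ≤ 7) = Σ_{j=4}^{7} e^(−6.5) · 6.5^j/j! ≈ 0.5609.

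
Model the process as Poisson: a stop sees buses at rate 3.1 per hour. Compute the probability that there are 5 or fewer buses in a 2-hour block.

Over the interval, μ = 3.1 × 2 = 6.2 (a 2-hour block = 2 hours).
P(N ≤ 5) = Σ_{j=0}^{5} e^(−μ) μ^j/j! ≈ 0.4141.

0.4141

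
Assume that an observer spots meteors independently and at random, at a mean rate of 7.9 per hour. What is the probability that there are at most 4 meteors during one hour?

0.1055

With mean μ = 7.9 per hour,
P(N ≤ 4) = Σ_{j=0}^{4} e^(−μ) μ^j/j! ≈ 0.1055.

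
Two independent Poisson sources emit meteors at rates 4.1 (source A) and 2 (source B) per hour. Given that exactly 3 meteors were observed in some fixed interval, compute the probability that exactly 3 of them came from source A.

0.3036

Given the total, each event is independently from source A with probability p = λ_A/(λ_A+λ_B) = 4.1/6.1 ≈ 0.6721.
So K ~ Binomial(3, 4.1/6.1): P(K = 3) = C(3,3) · (4.1/6.1)^3 · (2/6.1)^0 ≈ 0.3036.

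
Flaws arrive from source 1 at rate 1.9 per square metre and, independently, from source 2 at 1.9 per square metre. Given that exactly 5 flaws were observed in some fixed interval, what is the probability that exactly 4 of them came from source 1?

0.1562

Given the total, each event is independently from source 1 with probability p = λ_1/(λ_1+λ_2) = 1.9/3.8 = 0.5000.
So K ~ Binomial(5, 1.9/3.8): P(K = 4) = C(5,4) · (1.9/3.8)^4 · (1.9/3.8)^1 ≈ 0.1562.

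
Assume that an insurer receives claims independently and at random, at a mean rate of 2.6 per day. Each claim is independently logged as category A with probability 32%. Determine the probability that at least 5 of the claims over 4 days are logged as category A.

Thinning: the claims that are logged as category A themselves form a Poisson process with rate 0.32 × 2.6 = 0.832 per day.
Over the interval, μ = 0.832 × 4 = 3.328 (4 days).
P(N ≥ 5) = 1 − P(N ≤ 4) ≈ 0.2425.

0.2425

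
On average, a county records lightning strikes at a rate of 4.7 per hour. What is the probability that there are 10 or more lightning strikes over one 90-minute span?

Over the interval, μ = 4.7 × 1.5 = 7.05 (a 90-minute span = 1.5 hours).
P(N ≥ 10) = 1 − P(N ≤ 9) = 1 − Σ_{j=0}^{9} e^(−μ) μ^j/j! ≈ 0.1746.

0.1746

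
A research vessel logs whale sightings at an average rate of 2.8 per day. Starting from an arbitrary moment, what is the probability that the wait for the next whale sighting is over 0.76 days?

The wait for the next event is exponential with rate λ = 2.8 per day.
P(T > 0.76) = e^(−λt) = e^(−2.8 × 0.76) = e^(−2.128) ≈ 0.1191.

0.1191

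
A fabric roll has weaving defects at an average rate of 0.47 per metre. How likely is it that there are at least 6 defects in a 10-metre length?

Over the interval, μ = 0.47 × 10 = 4.7 (a 10-metre length = 10 metres).
P(N ≥ 6) = 1 − P(N ≤ 5) = 1 − Σ_{j=0}^{5} e^(−μ) μ^j/j! ≈ 0.3316.

0.3316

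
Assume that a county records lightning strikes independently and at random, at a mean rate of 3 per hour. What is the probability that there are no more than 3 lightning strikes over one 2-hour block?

0.1512

Over the interval, μ = 3 × 2 = 6 (a 2-hour block = 2 hours).
P(N ≤ 3) = Σ_{j=0}^{3} e^(−μ) μ^j/j! ≈ 0.1512.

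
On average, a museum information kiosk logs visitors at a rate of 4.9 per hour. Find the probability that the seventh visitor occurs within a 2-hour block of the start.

0.8567

Over the interval, μ = 4.9 × 2 = 9.8 (a 2-hour block = 2 hours).
The seventh arrival falls in the interval iff at least 7 events occur there: P(S_7 ≤ t) = P(N ≥ 7) = 1 − P(N ≤ 6) ≈ 0.8567.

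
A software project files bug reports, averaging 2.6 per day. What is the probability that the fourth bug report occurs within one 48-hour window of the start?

Over the interval, μ = 2.6 × 2 = 5.2 (a 48-hour window = 2 days).
The fourth arrival falls in the interval iff at least 4 events occur there: P(S_4 ≤ t) = P(N ≥ 4) = 1 − P(N ≤ 3) ≈ 0.7619.

0.7619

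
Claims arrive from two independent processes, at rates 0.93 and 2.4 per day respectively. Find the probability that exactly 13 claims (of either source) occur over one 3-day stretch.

Independent Poisson processes superpose: combined rate λ = 0.93 + 2.4 = 3.33 per day.
Over the interval, μ = 3.33 × 3 = 9.99 (a 3-day stretch = 3 days).
P(N = 13) = e^(−9.99) · 9.99^13/13! ≈ 0.0727.

0.0727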